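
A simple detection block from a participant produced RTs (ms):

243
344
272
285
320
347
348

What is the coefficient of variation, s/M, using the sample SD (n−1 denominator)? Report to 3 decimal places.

n = 7, Σ = 2159, M = 308.4286
Σ(x−M)² = 10609.714; s = √(10609.714/6) = 42.0510
CV = 42.0510 / 308.4286 = 0.13634

0.136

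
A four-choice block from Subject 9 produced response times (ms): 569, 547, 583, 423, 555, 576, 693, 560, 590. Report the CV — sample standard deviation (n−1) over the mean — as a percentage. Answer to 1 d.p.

n = 9, Σ = 5096, M = 566.2222
Σ(x−M)² = 38069.556; s = √(38069.556/8) = 68.9833
CV = 68.9833 / 566.2222 = 0.12183 = 12.183%

12.2%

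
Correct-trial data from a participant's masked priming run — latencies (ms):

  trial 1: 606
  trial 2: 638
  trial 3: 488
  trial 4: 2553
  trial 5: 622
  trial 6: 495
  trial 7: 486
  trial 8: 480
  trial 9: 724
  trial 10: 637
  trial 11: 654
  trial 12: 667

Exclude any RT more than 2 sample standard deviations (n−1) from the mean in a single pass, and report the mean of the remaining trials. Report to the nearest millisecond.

n = 12, ΣRT = 9050, M = 754.167
Σ(x−M)² = 3606079.67; s = √(3606079.67/11) = 572.560
Cutoffs: 754.167 ± 2·572.560 → [-391.0, 1899.3]
Outside: 2553 → excluded.
Retained (n=11): Σ = 6497, mean = 6497/11 = 590.636

591 ms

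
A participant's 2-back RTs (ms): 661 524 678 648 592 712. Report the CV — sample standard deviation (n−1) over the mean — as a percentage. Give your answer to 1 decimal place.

n = 6, Σ = 3815, M = 635.8333
Σ(x−M)² = 22788.833; s = √(22788.833/5) = 67.5112
CV = 67.5112 / 635.8333 = 0.10618 = 10.618%

10.6%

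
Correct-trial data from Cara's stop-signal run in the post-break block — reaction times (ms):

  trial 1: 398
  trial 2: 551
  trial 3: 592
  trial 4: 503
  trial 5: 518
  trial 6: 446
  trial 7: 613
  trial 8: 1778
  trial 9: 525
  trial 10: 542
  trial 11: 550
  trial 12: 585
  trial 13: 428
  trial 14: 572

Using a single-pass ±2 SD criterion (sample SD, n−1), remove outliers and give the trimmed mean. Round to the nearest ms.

525 ms

n = 14, ΣRT = 8601, M = 614.357
Σ(x−M)² = 1510167.21; s = √(1510167.21/13) = 340.832
Cutoffs: 614.357 ± 2·340.832 → [-67.3, 1296.0]
Outside: 1778 → excluded.
Retained (n=13): Σ = 6823, mean = 6823/13 = 524.846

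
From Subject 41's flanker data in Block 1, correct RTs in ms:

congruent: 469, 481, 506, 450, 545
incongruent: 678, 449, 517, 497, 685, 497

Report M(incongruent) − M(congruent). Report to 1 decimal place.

63.6 ms

M(congruent) = 2451/5 = 490.200
M(incongruent) = 3323/6 = 553.833
Difference = 553.833 − 490.200 = 63.633 ms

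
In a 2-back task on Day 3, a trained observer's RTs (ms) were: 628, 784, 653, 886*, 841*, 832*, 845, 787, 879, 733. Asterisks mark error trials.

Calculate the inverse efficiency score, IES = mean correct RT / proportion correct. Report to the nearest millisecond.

1083 ms

Correct trials (n=7): 628, 784, 653, 845, 787, 879, 733
Mean correct RT = 5309/7 = 758.4286 ms
Proportion correct = 7/10
IES = 758.4286 / (7/10) = 1083.469 ms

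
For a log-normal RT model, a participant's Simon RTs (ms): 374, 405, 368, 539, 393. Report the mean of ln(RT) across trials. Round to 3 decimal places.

ln(RT): 5.9243, 6.0039, 5.9081, 6.2897, 5.9738
Σ ln(RT) = 30.0998
Mean = 30.0998/5 = 6.01995

6.020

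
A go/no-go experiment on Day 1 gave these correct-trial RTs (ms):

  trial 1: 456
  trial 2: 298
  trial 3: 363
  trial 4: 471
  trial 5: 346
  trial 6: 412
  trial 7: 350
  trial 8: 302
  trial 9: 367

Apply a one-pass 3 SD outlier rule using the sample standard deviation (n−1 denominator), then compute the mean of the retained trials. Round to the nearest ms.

n = 9, ΣRT = 3365, M = 373.889
Σ(x−M)² = 30066.89; s = √(30066.89/8) = 61.305
Cutoffs: 373.889 ± 3·61.305 → [190.0, 557.8]
No RTs fall outside the cutoffs; all 9 retained. Mean = 3365/9 = 373.889

374 ms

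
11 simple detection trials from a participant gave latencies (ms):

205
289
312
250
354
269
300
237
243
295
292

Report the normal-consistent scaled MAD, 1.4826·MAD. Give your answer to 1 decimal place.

34.1 ms

Sorted: 205, 237, 243, 250, 269, 289, 292, 295, 300, 312, 354 → median = 289
|x − 289| sorted: 0, 3, 6, 11, 20, 23, 39, 46, 52, 65, 84 → MAD = 23
Robust SD ≈ 1.4826 × 23 = 34.100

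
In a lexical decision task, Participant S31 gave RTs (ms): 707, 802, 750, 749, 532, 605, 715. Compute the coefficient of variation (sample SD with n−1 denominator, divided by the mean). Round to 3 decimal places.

n = 7, Σ = 4860, M = 694.2857
Σ(x−M)² = 52599.429; s = √(52599.429/6) = 93.6300
CV = 93.6300 / 694.2857 = 0.13486

0.135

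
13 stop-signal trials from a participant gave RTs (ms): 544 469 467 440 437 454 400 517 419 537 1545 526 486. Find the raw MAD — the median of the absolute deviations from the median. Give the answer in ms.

Sorted: 400, 419, 437, 440, 454, 467, 469, 486, 517, 526, 537, 544, 1545 → median = 469
|x − 469|: 75, 0, 2, 29, 32, 15, 69, 48, 50, 68, 1076, 57, 17
Sorted deviations: 0, 2, 15, 17, 29, 32, 48, 50, 57, 68, 69, 75, 1076 → MAD = 48

48 ms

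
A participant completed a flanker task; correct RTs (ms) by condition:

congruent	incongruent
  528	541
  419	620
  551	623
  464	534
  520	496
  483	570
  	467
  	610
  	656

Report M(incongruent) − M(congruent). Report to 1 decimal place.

M(congruent) = 2965/6 = 494.167
M(incongruent) = 5117/9 = 568.556
Difference = 568.556 − 494.167 = 74.389 ms

74.4 ms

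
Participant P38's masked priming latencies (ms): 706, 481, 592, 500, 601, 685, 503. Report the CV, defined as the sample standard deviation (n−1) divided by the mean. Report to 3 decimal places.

n = 7, Σ = 4068, M = 581.1429
Σ(x−M)² = 49606.857; s = √(49606.857/6) = 90.9275
CV = 90.9275 / 581.1429 = 0.15646

0.156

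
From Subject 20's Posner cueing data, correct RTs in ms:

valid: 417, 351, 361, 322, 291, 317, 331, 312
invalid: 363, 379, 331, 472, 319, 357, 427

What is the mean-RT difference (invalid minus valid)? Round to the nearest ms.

M(valid) = 2702/8 = 337.750
M(invalid) = 2648/7 = 378.286
Difference = 378.286 − 337.750 = 40.536 ms

41 ms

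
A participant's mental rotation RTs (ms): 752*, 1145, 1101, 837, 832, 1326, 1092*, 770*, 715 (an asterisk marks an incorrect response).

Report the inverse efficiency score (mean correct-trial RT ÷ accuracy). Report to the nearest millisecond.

1489 ms

Correct trials (n=6): 1145, 1101, 837, 832, 1326, 715
Mean correct RT = 5956/6 = 992.6667 ms
Proportion correct = 6/9
IES = 992.6667 / (6/9) = 1489.000 ms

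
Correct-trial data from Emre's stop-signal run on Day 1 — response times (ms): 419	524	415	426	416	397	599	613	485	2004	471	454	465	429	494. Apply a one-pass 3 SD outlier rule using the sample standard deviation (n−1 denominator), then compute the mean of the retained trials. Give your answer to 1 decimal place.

471.9 ms

n = 15, ΣRT = 8611, M = 574.067
Σ(x−M)² = 2249284.93; s = √(2249284.93/14) = 400.828
Cutoffs: 574.067 ± 3·400.828 → [-628.4, 1776.6]
Outside: 2004 → excluded.
Retained (n=14): Σ = 6607, mean = 6607/14 = 471.929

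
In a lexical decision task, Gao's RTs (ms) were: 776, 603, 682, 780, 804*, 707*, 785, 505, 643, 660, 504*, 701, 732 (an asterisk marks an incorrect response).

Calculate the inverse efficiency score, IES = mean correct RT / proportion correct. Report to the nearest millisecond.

893 ms

Correct trials (n=10): 776, 603, 682, 780, 785, 505, 643, 660, 701, 732
Mean correct RT = 6867/10 = 686.7000 ms
Proportion correct = 10/13
IES = 686.7000 / (10/13) = 892.710 ms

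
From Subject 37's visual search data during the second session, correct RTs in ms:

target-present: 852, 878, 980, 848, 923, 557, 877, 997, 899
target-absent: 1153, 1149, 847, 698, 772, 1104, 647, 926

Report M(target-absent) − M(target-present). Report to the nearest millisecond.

44 ms

M(target-present) = 7811/9 = 867.889
M(target-absent) = 7296/8 = 912.000
Difference = 912.000 − 867.889 = 44.111 ms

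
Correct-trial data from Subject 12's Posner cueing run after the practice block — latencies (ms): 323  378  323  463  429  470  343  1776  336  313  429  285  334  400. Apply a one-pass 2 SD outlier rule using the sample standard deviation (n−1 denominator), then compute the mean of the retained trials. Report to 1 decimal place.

n = 14, ΣRT = 6602, M = 471.571
Σ(x−M)² = 1877049.43; s = √(1877049.43/13) = 379.985
Cutoffs: 471.571 ± 2·379.985 → [-288.4, 1231.5]
Outside: 1776 → excluded.
Retained (n=13): Σ = 4826, mean = 4826/13 = 371.231

371.2 ms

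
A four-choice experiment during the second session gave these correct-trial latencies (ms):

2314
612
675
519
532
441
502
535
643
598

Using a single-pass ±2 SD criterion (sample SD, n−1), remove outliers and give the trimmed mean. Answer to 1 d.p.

561.9 ms

n = 10, ΣRT = 7371, M = 737.100
Σ(x−M)² = 2807748.90; s = √(2807748.90/9) = 558.545
Cutoffs: 737.100 ± 2·558.545 → [-380.0, 1854.2]
Outside: 2314 → excluded.
Retained (n=9): Σ = 5057, mean = 5057/9 = 561.889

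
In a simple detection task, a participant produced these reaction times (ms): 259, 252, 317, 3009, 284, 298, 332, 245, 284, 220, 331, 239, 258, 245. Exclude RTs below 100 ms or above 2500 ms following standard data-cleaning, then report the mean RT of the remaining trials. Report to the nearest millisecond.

274 ms

Excluded: 3009
Retained (n=13): Σ = 3564
Mean = 3564/13 = 274.1538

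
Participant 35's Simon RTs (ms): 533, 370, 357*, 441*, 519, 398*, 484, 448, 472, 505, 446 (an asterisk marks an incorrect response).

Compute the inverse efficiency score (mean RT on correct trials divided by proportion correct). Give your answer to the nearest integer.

649 ms

Correct trials (n=8): 533, 370, 519, 484, 448, 472, 505, 446
Mean correct RT = 3777/8 = 472.1250 ms
Proportion correct = 8/11
IES = 472.1250 / (8/11) = 649.172 ms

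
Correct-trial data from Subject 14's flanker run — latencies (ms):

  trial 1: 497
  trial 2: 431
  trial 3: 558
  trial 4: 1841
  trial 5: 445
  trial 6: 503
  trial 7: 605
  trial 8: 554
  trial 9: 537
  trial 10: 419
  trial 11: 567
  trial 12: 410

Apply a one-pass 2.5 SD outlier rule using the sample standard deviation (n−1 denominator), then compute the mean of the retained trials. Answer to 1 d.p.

502.4 ms

n = 12, ΣRT = 7367, M = 613.917
Σ(x−M)² = 1688184.92; s = √(1688184.92/11) = 391.754
Cutoffs: 613.917 ± 2.5·391.754 → [-365.5, 1593.3]
Outside: 1841 → excluded.
Retained (n=11): Σ = 5526, mean = 5526/11 = 502.364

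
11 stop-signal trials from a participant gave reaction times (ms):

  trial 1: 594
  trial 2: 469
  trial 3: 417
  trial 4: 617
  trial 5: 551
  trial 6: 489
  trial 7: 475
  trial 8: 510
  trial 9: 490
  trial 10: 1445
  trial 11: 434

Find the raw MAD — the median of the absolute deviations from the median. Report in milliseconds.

56 ms

Sorted: 417, 434, 469, 475, 489, 490, 510, 551, 594, 617, 1445 → median = 490
|x − 490|: 104, 21, 73, 127, 61, 1, 15, 20, 0, 955, 56
Sorted deviations: 0, 1, 15, 20, 21, 56, 61, 73, 104, 127, 955 → MAD = 56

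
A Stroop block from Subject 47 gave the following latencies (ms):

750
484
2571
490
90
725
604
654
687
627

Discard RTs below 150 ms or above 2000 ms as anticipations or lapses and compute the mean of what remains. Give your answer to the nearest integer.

628 ms

Excluded: 90, 2571
Retained (n=8): Σ = 5021
Mean = 5021/8 = 627.6250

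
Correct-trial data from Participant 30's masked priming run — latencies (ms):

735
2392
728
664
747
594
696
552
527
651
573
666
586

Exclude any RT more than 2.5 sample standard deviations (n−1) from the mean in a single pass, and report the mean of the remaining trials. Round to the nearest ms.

643 ms

n = 13, ΣRT = 10111, M = 777.769
Σ(x−M)² = 2885520.31; s = √(2885520.31/12) = 490.367
Cutoffs: 777.769 ± 2.5·490.367 → [-448.1, 2003.7]
Outside: 2392 → excluded.
Retained (n=12): Σ = 7719, mean = 7719/12 = 643.250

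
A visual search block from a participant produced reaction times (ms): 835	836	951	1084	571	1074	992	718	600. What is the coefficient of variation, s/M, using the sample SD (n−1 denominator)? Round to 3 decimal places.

n = 9, Σ = 7661, M = 851.2222
Σ(x−M)² = 293469.556; s = √(293469.556/8) = 191.5299
CV = 191.5299 / 851.2222 = 0.22501

0.225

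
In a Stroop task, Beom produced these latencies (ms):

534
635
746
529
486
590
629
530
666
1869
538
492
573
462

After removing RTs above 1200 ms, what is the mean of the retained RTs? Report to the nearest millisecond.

Excluded: 1869
Retained (n=13): Σ = 7410
Mean = 7410/13 = 570.0000

570 ms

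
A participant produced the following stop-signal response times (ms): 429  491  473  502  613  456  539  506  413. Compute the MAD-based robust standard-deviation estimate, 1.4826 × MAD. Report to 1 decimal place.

Sorted: 413, 429, 456, 473, 491, 502, 506, 539, 613 → median = 491
|x − 491| sorted: 0, 11, 15, 18, 35, 48, 62, 78, 122 → MAD = 35
Robust SD ≈ 1.4826 × 35 = 51.891

51.9 ms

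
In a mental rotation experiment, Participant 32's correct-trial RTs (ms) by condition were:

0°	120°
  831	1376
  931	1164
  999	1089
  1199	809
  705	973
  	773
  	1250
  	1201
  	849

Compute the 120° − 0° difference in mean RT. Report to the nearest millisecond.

M(0°) = 4665/5 = 933.000
M(120°) = 9484/9 = 1053.778
Difference = 1053.778 − 933.000 = 120.778 ms

121 ms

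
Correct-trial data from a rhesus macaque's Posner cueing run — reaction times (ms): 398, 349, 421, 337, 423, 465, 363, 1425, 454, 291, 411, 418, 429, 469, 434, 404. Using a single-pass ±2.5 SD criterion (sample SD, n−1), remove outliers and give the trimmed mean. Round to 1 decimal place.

n = 16, ΣRT = 7491, M = 468.188
Σ(x−M)² = 1011386.44; s = √(1011386.44/15) = 259.665
Cutoffs: 468.188 ± 2.5·259.665 → [-181.0, 1117.3]
Outside: 1425 → excluded.
Retained (n=15): Σ = 6066, mean = 6066/15 = 404.400

404.4 ms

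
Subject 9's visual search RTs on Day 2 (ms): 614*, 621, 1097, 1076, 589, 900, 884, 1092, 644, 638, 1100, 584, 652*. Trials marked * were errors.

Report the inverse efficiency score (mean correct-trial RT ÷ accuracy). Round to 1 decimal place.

Correct trials (n=11): 621, 1097, 1076, 589, 900, 884, 1092, 644, 638, 1100, 584
Mean correct RT = 9225/11 = 838.6364 ms
Proportion correct = 11/13
IES = 838.6364 / (11/13) = 991.116 ms

991.1 ms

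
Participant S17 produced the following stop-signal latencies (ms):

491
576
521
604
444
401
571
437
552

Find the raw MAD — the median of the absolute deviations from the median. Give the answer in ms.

55 ms

Sorted: 401, 437, 444, 491, 521, 552, 571, 576, 604 → median = 521
|x − 521|: 30, 55, 0, 83, 77, 120, 50, 84, 31
Sorted deviations: 0, 30, 31, 50, 55, 77, 83, 84, 120 → MAD = 55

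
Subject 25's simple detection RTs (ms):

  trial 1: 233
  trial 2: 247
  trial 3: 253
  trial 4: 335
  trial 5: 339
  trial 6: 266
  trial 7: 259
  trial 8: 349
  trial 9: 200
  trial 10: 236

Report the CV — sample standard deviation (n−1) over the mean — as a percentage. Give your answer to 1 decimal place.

n = 10, Σ = 2717, M = 271.7000
Σ(x−M)² = 23578.100; s = √(23578.100/9) = 51.1839
CV = 51.1839 / 271.7000 = 0.18838 = 18.838%

18.8%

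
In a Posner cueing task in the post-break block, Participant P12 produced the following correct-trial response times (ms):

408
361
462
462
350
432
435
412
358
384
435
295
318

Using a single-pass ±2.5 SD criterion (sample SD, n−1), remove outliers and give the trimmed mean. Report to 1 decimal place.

n = 13, ΣRT = 5112, M = 393.231
Σ(x−M)² = 34564.31; s = √(34564.31/12) = 53.669
Cutoffs: 393.231 ± 2.5·53.669 → [259.1, 527.4]
No RTs fall outside the cutoffs; all 13 retained. Mean = 5112/13 = 393.231

393.2 ms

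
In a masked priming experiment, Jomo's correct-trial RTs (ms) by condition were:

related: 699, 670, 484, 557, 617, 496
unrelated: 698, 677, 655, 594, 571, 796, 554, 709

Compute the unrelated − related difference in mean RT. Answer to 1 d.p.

M(related) = 3523/6 = 587.167
M(unrelated) = 5254/8 = 656.750
Difference = 656.750 − 587.167 = 69.583 ms

69.6 ms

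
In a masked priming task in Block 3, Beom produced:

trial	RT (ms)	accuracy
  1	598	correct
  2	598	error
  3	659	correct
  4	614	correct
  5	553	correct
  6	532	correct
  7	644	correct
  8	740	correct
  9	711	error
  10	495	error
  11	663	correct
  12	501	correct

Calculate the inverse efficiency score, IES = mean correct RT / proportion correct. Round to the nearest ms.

Correct trials (n=9): 598, 659, 614, 553, 532, 644, 740, 663, 501
Mean correct RT = 5504/9 = 611.5556 ms
Proportion correct = 9/12
IES = 611.5556 / (9/12) = 815.407 ms

815 ms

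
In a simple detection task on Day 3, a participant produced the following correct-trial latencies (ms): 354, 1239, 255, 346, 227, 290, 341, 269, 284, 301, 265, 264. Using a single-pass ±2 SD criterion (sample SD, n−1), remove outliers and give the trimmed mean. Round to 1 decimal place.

290.5 ms

n = 12, ΣRT = 4435, M = 369.583
Σ(x−M)² = 841524.92; s = √(841524.92/11) = 276.590
Cutoffs: 369.583 ± 2·276.590 → [-183.6, 922.8]
Outside: 1239 → excluded.
Retained (n=11): Σ = 3196, mean = 3196/11 = 290.545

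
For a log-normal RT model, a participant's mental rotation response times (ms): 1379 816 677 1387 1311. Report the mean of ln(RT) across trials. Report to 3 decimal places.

6.973

ln(RT): 7.2291, 6.7044, 6.5177, 7.2349, 7.1785
Σ ln(RT) = 34.8646
Mean = 34.8646/5 = 6.97293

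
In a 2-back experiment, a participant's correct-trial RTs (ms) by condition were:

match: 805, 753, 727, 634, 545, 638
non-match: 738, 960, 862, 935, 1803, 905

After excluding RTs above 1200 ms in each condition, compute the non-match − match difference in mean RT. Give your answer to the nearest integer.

196 ms

non-match: exclude 1803
M(match) = 4102/6 = 683.667
M(non-match) = 4400/5 = 880.000
Difference = 880.000 − 683.667 = 196.333 ms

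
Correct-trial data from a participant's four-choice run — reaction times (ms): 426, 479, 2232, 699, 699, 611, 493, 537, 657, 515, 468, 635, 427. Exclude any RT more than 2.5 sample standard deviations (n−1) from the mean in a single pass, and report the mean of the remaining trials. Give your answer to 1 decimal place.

n = 13, ΣRT = 8878, M = 682.923
Σ(x−M)² = 2713142.92; s = √(2713142.92/12) = 475.495
Cutoffs: 682.923 ± 2.5·475.495 → [-505.8, 1871.7]
Outside: 2232 → excluded.
Retained (n=12): Σ = 6646, mean = 6646/12 = 553.833

553.8 ms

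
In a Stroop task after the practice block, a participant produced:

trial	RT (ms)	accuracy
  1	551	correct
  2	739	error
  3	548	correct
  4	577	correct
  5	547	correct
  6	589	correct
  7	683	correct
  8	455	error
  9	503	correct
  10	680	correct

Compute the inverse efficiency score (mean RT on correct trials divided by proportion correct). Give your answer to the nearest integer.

Correct trials (n=8): 551, 548, 577, 547, 589, 683, 503, 680
Mean correct RT = 4678/8 = 584.7500 ms
Proportion correct = 8/10
IES = 584.7500 / (8/10) = 730.938 ms

731 ms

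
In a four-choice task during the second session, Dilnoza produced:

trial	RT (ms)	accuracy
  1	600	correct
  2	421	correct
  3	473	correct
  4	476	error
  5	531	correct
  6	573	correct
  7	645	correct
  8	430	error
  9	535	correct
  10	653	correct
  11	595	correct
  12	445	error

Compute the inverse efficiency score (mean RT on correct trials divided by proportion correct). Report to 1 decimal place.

Correct trials (n=9): 600, 421, 473, 531, 573, 645, 535, 653, 595
Mean correct RT = 5026/9 = 558.4444 ms
Proportion correct = 9/12
IES = 558.4444 / (9/12) = 744.593 ms

744.6 ms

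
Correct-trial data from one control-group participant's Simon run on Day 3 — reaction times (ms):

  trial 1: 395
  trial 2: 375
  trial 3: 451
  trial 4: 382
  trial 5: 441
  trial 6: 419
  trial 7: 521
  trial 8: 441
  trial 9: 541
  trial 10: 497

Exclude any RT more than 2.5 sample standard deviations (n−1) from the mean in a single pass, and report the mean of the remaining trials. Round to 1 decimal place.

n = 10, ΣRT = 4463, M = 446.300
Σ(x−M)² = 29792.10; s = √(29792.10/9) = 57.535
Cutoffs: 446.300 ± 2.5·57.535 → [302.5, 590.1]
No RTs fall outside the cutoffs; all 10 retained. Mean = 4463/10 = 446.300

446.3 ms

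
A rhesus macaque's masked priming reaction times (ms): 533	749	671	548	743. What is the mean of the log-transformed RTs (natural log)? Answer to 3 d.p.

ln(RT): 6.2785, 6.6187, 6.5088, 6.3063, 6.6107
Σ ln(RT) = 32.3230
Mean = 32.3230/5 = 6.46460

6.465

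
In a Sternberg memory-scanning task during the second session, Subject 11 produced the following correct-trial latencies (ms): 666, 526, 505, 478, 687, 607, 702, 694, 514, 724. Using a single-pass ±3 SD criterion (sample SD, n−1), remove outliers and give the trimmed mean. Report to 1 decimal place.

n = 10, ΣRT = 6103, M = 610.300
Σ(x−M)² = 82310.10; s = √(82310.10/9) = 95.632
Cutoffs: 610.300 ± 3·95.632 → [323.4, 897.2]
No RTs fall outside the cutoffs; all 10 retained. Mean = 6103/10 = 610.300

610.3 ms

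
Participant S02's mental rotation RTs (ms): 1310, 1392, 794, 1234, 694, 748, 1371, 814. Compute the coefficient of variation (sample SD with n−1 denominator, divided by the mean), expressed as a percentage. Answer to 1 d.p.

n = 8, Σ = 8357, M = 1044.6250
Σ(x−M)² = 660401.875; s = √(660401.875/7) = 307.1533
CV = 307.1533 / 1044.6250 = 0.29403 = 29.403%

29.4%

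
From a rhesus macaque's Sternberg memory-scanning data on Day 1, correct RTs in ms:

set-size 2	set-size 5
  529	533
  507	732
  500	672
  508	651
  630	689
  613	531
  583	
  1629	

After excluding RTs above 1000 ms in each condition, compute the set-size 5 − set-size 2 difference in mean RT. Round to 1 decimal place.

81.8 ms

set-size 2: exclude 1629
M(set-size 2) = 3870/7 = 552.857
M(set-size 5) = 3808/6 = 634.667
Difference = 634.667 − 552.857 = 81.810 ms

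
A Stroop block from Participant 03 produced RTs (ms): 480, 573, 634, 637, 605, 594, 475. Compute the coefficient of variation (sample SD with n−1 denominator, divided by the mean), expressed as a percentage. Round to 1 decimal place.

n = 7, Σ = 3998, M = 571.1429
Σ(x−M)² = 27510.857; s = √(27510.857/6) = 67.7137
CV = 67.7137 / 571.1429 = 0.11856 = 11.856%

11.9%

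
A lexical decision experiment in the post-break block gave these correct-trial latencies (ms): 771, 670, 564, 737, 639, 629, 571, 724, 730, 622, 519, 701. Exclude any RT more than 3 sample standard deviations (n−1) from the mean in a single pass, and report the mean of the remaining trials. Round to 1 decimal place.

n = 12, ΣRT = 7877, M = 656.417
Σ(x−M)² = 68736.92; s = √(68736.92/11) = 79.049
Cutoffs: 656.417 ± 3·79.049 → [419.3, 893.6]
No RTs fall outside the cutoffs; all 12 retained. Mean = 7877/12 = 656.417

656.4 ms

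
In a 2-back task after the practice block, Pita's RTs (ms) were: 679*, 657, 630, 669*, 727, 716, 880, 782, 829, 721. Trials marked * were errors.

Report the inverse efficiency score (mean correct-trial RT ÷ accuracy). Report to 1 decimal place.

Correct trials (n=8): 657, 630, 727, 716, 880, 782, 829, 721
Mean correct RT = 5942/8 = 742.7500 ms
Proportion correct = 8/10
IES = 742.7500 / (8/10) = 928.438 ms

928.4 ms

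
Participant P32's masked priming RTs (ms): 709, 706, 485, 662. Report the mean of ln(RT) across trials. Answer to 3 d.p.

6.451

ln(RT): 6.5639, 6.5596, 6.1841, 6.4953
Σ ln(RT) = 25.8029
Mean = 25.8029/4 = 6.45072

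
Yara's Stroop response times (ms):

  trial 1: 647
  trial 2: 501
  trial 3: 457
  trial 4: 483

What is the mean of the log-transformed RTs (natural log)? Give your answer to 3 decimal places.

6.248

ln(RT): 6.4723, 6.2166, 6.1247, 6.1800
Σ ln(RT) = 24.9937
Mean = 24.9937/4 = 6.24841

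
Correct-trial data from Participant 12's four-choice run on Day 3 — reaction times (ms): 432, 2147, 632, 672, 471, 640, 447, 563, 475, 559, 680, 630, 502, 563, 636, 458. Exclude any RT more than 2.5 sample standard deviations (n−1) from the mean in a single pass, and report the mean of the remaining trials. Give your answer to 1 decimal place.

557.3 ms

n = 16, ΣRT = 10507, M = 656.688
Σ(x−M)² = 2476283.44; s = √(2476283.44/15) = 406.307
Cutoffs: 656.688 ± 2.5·406.307 → [-359.1, 1672.5]
Outside: 2147 → excluded.
Retained (n=15): Σ = 8360, mean = 8360/15 = 557.333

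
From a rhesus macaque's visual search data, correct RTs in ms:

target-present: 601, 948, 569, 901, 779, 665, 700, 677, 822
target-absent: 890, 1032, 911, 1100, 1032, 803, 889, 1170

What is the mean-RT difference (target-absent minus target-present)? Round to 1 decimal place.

M(target-present) = 6662/9 = 740.222
M(target-absent) = 7827/8 = 978.375
Difference = 978.375 − 740.222 = 238.153 ms

238.2 ms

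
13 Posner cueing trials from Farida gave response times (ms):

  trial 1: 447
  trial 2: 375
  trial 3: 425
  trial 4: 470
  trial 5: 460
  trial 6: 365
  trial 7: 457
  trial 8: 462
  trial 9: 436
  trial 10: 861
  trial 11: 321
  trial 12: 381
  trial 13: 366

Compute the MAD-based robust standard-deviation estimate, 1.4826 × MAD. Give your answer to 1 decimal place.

50.4 ms

Sorted: 321, 365, 366, 375, 381, 425, 436, 447, 457, 460, 462, 470, 861 → median = 436
|x − 436| sorted: 0, 11, 11, 21, 24, 26, 34, 55, 61, 70, 71, 115, 425 → MAD = 34
Robust SD ≈ 1.4826 × 34 = 50.408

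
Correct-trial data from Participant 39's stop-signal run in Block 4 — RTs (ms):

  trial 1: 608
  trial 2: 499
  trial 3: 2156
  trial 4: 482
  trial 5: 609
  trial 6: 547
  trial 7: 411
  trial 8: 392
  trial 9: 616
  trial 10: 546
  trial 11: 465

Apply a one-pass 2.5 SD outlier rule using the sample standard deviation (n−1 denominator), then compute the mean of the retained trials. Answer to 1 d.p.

517.5 ms

n = 11, ΣRT = 7331, M = 666.455
Σ(x−M)² = 2500018.73; s = √(2500018.73/10) = 500.002
Cutoffs: 666.455 ± 2.5·500.002 → [-583.6, 1916.5]
Outside: 2156 → excluded.
Retained (n=10): Σ = 5175, mean = 5175/10 = 517.500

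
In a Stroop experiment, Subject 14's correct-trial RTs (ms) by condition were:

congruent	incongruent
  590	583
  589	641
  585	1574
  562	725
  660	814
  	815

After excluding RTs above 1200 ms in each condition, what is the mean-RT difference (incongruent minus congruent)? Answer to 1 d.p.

118.4 ms

incongruent: exclude 1574
M(congruent) = 2986/5 = 597.200
M(incongruent) = 3578/5 = 715.600
Difference = 715.600 − 597.200 = 118.400 ms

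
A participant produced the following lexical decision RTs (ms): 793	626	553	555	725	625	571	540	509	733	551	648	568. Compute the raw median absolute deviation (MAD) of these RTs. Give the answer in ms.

Sorted: 509, 540, 551, 553, 555, 568, 571, 625, 626, 648, 725, 733, 793 → median = 571
|x − 571|: 222, 55, 18, 16, 154, 54, 0, 31, 62, 162, 20, 77, 3
Sorted deviations: 0, 3, 16, 18, 20, 31, 54, 55, 62, 77, 154, 162, 222 → MAD = 54

54 ms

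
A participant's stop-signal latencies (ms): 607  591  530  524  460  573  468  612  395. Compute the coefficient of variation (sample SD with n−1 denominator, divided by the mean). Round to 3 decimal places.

0.142

n = 9, Σ = 4760, M = 528.8889
Σ(x−M)² = 45216.889; s = √(45216.889/8) = 75.1805
CV = 75.1805 / 528.8889 = 0.14215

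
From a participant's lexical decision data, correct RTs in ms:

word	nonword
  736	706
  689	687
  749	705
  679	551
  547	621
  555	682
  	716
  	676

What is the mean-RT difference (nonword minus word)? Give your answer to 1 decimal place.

M(word) = 3955/6 = 659.167
M(nonword) = 5344/8 = 668.000
Difference = 668.000 − 659.167 = 8.833 ms

8.8 ms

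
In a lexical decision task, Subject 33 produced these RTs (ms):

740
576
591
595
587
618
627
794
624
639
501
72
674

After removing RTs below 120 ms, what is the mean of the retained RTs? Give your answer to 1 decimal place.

630.5 ms

Excluded: 72
Retained (n=12): Σ = 7566
Mean = 7566/12 = 630.5000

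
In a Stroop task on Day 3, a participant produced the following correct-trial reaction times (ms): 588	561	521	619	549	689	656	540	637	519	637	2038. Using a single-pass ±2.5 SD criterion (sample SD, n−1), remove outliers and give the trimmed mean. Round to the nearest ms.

592 ms

n = 12, ΣRT = 8554, M = 712.833
Σ(x−M)² = 1949891.67; s = √(1949891.67/11) = 421.026
Cutoffs: 712.833 ± 2.5·421.026 → [-339.7, 1765.4]
Outside: 2038 → excluded.
Retained (n=11): Σ = 6516, mean = 6516/11 = 592.364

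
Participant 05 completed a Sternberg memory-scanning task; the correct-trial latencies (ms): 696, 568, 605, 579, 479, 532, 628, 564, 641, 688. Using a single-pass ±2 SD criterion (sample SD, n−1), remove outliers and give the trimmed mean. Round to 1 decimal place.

598.0 ms

n = 10, ΣRT = 5980, M = 598.000
Σ(x−M)² = 41436.00; s = √(41436.00/9) = 67.853
Cutoffs: 598.000 ± 2·67.853 → [462.3, 733.7]
No RTs fall outside the cutoffs; all 10 retained. Mean = 5980/10 = 598.000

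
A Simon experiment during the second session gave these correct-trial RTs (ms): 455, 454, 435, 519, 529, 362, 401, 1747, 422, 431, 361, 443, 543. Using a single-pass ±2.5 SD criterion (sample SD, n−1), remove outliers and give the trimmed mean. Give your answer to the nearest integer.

n = 13, ΣRT = 7102, M = 546.308
Σ(x−M)² = 1600808.77; s = √(1600808.77/12) = 365.241
Cutoffs: 546.308 ± 2.5·365.241 → [-366.8, 1459.4]
Outside: 1747 → excluded.
Retained (n=12): Σ = 5355, mean = 5355/12 = 446.250

446 ms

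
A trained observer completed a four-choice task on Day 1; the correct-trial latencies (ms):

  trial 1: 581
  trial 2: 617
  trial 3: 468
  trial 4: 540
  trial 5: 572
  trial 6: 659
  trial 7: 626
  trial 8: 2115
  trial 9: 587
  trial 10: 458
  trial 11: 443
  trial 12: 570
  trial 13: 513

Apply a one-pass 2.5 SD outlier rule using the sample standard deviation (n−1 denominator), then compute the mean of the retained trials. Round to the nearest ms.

n = 13, ΣRT = 8749, M = 673.000
Σ(x−M)² = 2306014.00; s = √(2306014.00/12) = 438.370
Cutoffs: 673.000 ± 2.5·438.370 → [-422.9, 1768.9]
Outside: 2115 → excluded.
Retained (n=12): Σ = 6634, mean = 6634/12 = 552.833

553 ms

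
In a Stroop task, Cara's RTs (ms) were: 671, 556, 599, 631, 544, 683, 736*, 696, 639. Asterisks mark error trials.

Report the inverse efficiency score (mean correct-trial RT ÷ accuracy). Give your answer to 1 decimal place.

705.8 ms

Correct trials (n=8): 671, 556, 599, 631, 544, 683, 696, 639
Mean correct RT = 5019/8 = 627.3750 ms
Proportion correct = 8/9
IES = 627.3750 / (8/9) = 705.797 ms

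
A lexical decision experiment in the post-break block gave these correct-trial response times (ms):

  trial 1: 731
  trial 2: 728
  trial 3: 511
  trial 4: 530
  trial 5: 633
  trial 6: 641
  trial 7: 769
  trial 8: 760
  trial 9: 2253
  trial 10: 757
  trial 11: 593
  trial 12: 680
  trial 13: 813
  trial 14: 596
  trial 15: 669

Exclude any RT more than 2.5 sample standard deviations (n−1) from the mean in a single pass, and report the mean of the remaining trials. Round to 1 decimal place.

672.2 ms

n = 15, ΣRT = 11664, M = 777.600
Σ(x−M)² = 2443823.60; s = √(2443823.60/14) = 417.802
Cutoffs: 777.600 ± 2.5·417.802 → [-266.9, 1822.1]
Outside: 2253 → excluded.
Retained (n=14): Σ = 9411, mean = 9411/14 = 672.214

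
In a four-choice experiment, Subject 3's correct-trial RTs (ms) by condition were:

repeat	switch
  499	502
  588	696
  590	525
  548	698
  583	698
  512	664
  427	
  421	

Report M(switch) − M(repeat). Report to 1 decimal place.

109.5 ms

M(repeat) = 4168/8 = 521.000
M(switch) = 3783/6 = 630.500
Difference = 630.500 − 521.000 = 109.500 ms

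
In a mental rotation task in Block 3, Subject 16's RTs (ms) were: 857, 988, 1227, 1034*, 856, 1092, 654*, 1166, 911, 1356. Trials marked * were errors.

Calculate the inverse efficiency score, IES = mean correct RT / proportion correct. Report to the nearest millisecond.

1321 ms

Correct trials (n=8): 857, 988, 1227, 856, 1092, 1166, 911, 1356
Mean correct RT = 8453/8 = 1056.6250 ms
Proportion correct = 8/10
IES = 1056.6250 / (8/10) = 1320.781 ms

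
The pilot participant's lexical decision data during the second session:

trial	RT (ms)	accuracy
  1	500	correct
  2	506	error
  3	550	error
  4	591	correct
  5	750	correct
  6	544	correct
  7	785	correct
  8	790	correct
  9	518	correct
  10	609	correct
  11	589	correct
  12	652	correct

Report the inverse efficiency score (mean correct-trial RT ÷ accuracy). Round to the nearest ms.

759 ms

Correct trials (n=10): 500, 591, 750, 544, 785, 790, 518, 609, 589, 652
Mean correct RT = 6328/10 = 632.8000 ms
Proportion correct = 10/12
IES = 632.8000 / (10/12) = 759.360 ms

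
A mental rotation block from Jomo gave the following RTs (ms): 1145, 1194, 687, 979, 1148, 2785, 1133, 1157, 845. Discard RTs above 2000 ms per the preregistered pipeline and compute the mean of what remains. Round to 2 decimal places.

Excluded: 2785
Retained (n=8): Σ = 8288
Mean = 8288/8 = 1036.0000

1036.00 ms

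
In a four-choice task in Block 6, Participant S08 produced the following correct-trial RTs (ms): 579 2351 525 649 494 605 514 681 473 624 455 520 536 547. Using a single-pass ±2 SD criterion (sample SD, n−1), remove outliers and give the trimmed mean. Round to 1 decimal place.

n = 14, ΣRT = 9553, M = 682.357
Σ(x−M)² = 3055763.21; s = √(3055763.21/13) = 484.829
Cutoffs: 682.357 ± 2·484.829 → [-287.3, 1652.0]
Outside: 2351 → excluded.
Retained (n=13): Σ = 7202, mean = 7202/13 = 554.000

554.0 ms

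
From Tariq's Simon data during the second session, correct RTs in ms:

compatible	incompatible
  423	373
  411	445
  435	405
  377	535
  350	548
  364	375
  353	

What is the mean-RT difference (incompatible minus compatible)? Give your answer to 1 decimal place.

M(compatible) = 2713/7 = 387.571
M(incompatible) = 2681/6 = 446.833
Difference = 446.833 − 387.571 = 59.262 ms

59.3 ms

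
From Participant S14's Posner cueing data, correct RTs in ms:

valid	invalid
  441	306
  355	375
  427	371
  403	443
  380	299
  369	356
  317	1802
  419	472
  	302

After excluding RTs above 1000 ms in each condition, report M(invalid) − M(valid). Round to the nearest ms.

invalid: exclude 1802
M(valid) = 3111/8 = 388.875
M(invalid) = 2924/8 = 365.500
Difference = 365.500 − 388.875 = -23.375 ms

-23 ms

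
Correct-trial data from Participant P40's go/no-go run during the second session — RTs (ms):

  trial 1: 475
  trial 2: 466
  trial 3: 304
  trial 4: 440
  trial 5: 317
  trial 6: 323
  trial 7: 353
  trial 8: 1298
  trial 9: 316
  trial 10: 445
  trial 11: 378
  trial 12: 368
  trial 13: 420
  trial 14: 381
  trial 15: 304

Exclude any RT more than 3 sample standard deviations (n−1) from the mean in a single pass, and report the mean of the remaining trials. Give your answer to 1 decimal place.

377.9 ms

n = 15, ΣRT = 6588, M = 439.200
Σ(x−M)² = 839744.40; s = √(839744.40/14) = 244.912
Cutoffs: 439.200 ± 3·244.912 → [-295.5, 1173.9]
Outside: 1298 → excluded.
Retained (n=14): Σ = 5290, mean = 5290/14 = 377.857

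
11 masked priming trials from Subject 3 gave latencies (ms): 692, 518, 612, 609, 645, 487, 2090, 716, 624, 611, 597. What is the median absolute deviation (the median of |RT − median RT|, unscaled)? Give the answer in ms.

Sorted: 487, 518, 597, 609, 611, 612, 624, 645, 692, 716, 2090 → median = 612
|x − 612|: 80, 94, 0, 3, 33, 125, 1478, 104, 12, 1, 15
Sorted deviations: 0, 1, 3, 12, 15, 33, 80, 94, 104, 125, 1478 → MAD = 33

33 ms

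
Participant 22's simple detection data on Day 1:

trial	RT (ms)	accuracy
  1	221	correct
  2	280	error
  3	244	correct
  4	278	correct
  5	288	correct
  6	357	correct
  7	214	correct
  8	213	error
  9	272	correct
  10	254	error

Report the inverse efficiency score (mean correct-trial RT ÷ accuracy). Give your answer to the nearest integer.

Correct trials (n=7): 221, 244, 278, 288, 357, 214, 272
Mean correct RT = 1874/7 = 267.7143 ms
Proportion correct = 7/10
IES = 267.7143 / (7/10) = 382.449 ms

382 ms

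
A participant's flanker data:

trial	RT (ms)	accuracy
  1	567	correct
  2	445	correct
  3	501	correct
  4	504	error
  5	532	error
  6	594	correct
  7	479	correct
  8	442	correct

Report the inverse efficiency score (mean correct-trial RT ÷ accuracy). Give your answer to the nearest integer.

673 ms

Correct trials (n=6): 567, 445, 501, 594, 479, 442
Mean correct RT = 3028/6 = 504.6667 ms
Proportion correct = 6/8
IES = 504.6667 / (6/8) = 672.889 ms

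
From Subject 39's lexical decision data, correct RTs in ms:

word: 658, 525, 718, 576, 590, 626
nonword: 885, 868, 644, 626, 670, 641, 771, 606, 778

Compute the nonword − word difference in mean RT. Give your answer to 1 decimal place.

M(word) = 3693/6 = 615.500
M(nonword) = 6489/9 = 721.000
Difference = 721.000 − 615.500 = 105.500 ms

105.5 ms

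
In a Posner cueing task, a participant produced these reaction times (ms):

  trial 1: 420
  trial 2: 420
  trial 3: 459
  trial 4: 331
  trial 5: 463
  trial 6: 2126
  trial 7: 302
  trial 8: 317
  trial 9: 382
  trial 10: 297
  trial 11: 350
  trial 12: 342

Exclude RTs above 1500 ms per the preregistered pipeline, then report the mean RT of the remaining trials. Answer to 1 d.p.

Excluded: 2126
Retained (n=11): Σ = 4083
Mean = 4083/11 = 371.1818

371.2 ms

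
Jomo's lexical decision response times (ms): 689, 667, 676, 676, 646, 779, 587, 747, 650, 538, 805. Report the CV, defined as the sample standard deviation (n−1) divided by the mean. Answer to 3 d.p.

0.115

n = 11, Σ = 7460, M = 678.1818
Σ(x−M)² = 61029.636; s = √(61029.636/10) = 78.1215
CV = 78.1215 / 678.1818 = 0.11519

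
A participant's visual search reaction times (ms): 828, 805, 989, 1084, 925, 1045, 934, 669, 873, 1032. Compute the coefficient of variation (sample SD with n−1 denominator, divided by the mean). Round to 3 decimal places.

0.139

n = 10, Σ = 9184, M = 918.4000
Σ(x−M)² = 146920.400; s = √(146920.400/9) = 127.7673
CV = 127.7673 / 918.4000 = 0.13912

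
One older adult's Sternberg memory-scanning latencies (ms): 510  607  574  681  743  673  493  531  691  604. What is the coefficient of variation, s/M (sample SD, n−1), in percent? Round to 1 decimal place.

13.9%

n = 10, Σ = 6107, M = 610.7000
Σ(x−M)² = 64526.100; s = √(64526.100/9) = 84.6733
CV = 84.6733 / 610.7000 = 0.13865 = 13.865%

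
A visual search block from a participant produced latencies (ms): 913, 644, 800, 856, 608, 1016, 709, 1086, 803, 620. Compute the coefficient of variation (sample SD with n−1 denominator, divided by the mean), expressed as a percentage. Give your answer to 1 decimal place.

n = 10, Σ = 8055, M = 805.5000
Σ(x−M)² = 245944.500; s = √(245944.500/9) = 165.3093
CV = 165.3093 / 805.5000 = 0.20523 = 20.523%

20.5%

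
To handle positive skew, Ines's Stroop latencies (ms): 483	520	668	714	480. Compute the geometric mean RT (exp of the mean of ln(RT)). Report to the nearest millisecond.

565 ms

ln(RT): 6.1800, 6.2538, 6.5043, 6.5709, 6.1738
Mean ln(RT) = 31.6828/5 = 6.33656
Geometric mean = exp(6.33656) = 564.85 ms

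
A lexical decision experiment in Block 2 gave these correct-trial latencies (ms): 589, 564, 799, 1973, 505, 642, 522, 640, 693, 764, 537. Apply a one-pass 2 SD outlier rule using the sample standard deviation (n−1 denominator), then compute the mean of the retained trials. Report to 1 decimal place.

625.5 ms

n = 11, ΣRT = 8228, M = 748.000
Σ(x−M)² = 1743190.00; s = √(1743190.00/10) = 417.515
Cutoffs: 748.000 ± 2·417.515 → [-87.0, 1583.0]
Outside: 1973 → excluded.
Retained (n=10): Σ = 6255, mean = 6255/10 = 625.500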